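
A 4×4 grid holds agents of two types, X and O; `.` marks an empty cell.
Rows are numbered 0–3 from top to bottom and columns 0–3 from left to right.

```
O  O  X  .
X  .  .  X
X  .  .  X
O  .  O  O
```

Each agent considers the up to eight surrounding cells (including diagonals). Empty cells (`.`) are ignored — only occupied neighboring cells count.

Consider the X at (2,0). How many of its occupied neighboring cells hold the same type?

1

Occupied neighbors of (2,0): (1,0)=X, (3,0)=O.
Same type (X): 1 of 2.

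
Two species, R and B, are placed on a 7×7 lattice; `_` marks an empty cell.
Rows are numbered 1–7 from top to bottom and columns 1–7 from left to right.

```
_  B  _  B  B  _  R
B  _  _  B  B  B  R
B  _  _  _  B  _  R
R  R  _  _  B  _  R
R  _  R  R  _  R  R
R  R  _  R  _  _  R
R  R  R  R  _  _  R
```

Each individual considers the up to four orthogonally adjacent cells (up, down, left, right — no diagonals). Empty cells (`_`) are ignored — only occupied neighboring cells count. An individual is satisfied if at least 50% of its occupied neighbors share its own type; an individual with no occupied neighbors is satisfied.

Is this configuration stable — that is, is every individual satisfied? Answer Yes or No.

(1,2)B 0/0 ok
(1,4)B 2/2 ok
(1,5)B 2/2 ok
(1,7)R 1/1 ok
(2,1)B 1/1 ok
(2,4)B 2/2 ok
(2,5)B 4/4 ok
(2,6)B 1/2 ok
(2,7)R 2/3 ok
(3,1)B 1/2 ok
(3,5)B 2/2 ok
(3,7)R 2/2 ok
(4,1)R 2/3 ok
(4,2)R 1/1 ok
(4,5)B 1/1 ok
(4,7)R 2/2 ok
(5,1)R 2/2 ok
(5,3)R 1/1 ok
(5,4)R 2/2 ok
(5,6)R 1/1 ok
(5,7)R 3/3 ok
(6,1)R 3/3 ok
(6,2)R 2/2 ok
(6,4)R 2/2 ok
(6,7)R 2/2 ok
(7,1)R 2/2 ok
(7,2)R 3/3 ok
(7,3)R 2/2 ok
(7,4)R 2/2 ok
(7,7)R 1/1 ok
All meet the threshold, so the configuration is stable.

Yes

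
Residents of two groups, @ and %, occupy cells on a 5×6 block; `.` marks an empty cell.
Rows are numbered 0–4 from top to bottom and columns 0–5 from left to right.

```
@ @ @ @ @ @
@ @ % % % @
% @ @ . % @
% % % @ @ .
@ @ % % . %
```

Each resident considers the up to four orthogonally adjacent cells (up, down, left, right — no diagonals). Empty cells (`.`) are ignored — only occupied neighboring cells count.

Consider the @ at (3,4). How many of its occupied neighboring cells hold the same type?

1

Occupied neighbors of (3,4): (2,4)=%, (3,3)=@.
Same type (@): 1 of 2.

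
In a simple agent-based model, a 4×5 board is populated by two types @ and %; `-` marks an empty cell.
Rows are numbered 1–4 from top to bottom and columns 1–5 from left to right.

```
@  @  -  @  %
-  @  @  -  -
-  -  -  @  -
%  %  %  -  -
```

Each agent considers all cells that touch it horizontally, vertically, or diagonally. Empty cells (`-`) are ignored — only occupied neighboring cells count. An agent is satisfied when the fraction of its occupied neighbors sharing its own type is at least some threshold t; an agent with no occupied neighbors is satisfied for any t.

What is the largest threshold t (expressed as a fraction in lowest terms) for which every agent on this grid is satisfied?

0/1

Row 1: (1,1)@ 2/2 · (1,2)@ 3/3 · (1,4)@ 1/2 · (1,5)% 0/1
Row 2: (2,2)@ 3/3 · (2,3)@ 4/4
Row 3: (3,4)@ 1/2
Row 4: (4,1)% 1/1 · (4,2)% 2/2 · (4,3)% 1/2
The smallest same-type fraction is 0/1 at (1,5), which reduces to 0/1. Any threshold above that leaves this agent unsatisfied.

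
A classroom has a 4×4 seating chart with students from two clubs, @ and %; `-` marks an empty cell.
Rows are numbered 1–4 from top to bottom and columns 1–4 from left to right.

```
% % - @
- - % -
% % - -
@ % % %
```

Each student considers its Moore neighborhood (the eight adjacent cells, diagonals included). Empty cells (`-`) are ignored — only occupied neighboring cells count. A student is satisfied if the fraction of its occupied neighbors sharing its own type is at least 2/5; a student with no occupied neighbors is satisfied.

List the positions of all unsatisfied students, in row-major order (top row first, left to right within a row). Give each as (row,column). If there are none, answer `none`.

(1,4), (4,1)

(1,1)% 1/1 ok
(1,2)% 2/2 ok
(1,4)@ 0/1 unhappy
(2,3)% 2/3 ok
(3,1)% 2/3 ok
(3,2)% 4/5 ok
(4,1)@ 0/3 unhappy
(4,2)% 3/4 ok
(4,3)% 3/3 ok
(4,4)% 1/1 ok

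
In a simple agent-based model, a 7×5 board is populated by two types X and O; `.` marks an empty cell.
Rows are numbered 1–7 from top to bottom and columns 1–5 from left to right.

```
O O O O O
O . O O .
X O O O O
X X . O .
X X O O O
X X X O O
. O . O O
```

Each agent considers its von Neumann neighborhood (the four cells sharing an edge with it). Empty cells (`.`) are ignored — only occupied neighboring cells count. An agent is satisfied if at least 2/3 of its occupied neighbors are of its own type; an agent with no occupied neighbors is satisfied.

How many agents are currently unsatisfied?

6

(1,1)O 2/2 ✓
(1,2)O 2/2 ✓
(1,3)O 3/3 ✓
(1,4)O 3/3 ✓
(1,5)O 1/1 ✓
(2,1)O 1/2 ✗
(2,3)O 3/3 ✓
(2,4)O 3/3 ✓
(3,1)X 1/3 ✗
(3,2)O 1/3 ✗
(3,3)O 3/3 ✓
(3,4)O 4/4 ✓
(3,5)O 1/1 ✓
(4,1)X 3/3 ✓
(4,2)X 2/3 ✓
(4,4)O 2/2 ✓
(5,1)X 3/3 ✓
(5,2)X 3/4 ✓
(5,3)O 1/3 ✗
(5,4)O 4/4 ✓
(5,5)O 2/2 ✓
(6,1)X 2/2 ✓
(6,2)X 3/4 ✓
(6,3)X 1/3 ✗
(6,4)O 3/4 ✓
(6,5)O 3/3 ✓
(7,2)O 0/1 ✗
(7,4)O 2/2 ✓
(7,5)O 2/2 ✓
Unsatisfied: (2,1), (3,1), (3,2), (5,3), (6,3), (7,2) — 6 in total.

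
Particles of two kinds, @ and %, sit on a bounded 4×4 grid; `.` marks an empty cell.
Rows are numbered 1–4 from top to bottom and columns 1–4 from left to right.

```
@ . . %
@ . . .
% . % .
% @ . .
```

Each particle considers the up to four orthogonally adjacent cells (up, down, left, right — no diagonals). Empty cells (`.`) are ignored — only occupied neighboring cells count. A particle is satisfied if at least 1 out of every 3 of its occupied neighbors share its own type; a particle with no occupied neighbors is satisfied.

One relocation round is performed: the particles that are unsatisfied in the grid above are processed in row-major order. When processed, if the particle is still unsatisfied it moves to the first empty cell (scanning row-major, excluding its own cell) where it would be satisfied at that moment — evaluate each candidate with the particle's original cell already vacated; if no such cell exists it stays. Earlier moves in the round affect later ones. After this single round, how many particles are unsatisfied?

0

Initially unsatisfied (in order): (4,2).
  (4,2) → (1,2).
Resulting grid:
@ @ . %
@ . . .
% . % .
% . . .
All satisfied now.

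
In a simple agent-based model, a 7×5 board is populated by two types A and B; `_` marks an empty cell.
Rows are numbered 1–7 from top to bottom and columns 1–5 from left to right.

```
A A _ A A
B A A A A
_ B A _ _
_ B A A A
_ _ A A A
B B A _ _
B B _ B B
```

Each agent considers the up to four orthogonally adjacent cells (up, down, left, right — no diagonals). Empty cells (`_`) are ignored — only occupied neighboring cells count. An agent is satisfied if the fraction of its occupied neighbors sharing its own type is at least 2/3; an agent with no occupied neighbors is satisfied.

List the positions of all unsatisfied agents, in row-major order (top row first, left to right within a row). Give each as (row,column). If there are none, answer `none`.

(1,1), (2,1), (2,2), (3,2), (4,2), (6,3)

Row 1: (1,1)A 1/2 not · (1,2)A 2/2 satisfied · (1,4)A 2/2 satisfied · (1,5)A 2/2 satisfied
Row 2: (2,1)B 0/2 not · (2,2)A 2/4 not · (2,3)A 3/3 satisfied · (2,4)A 3/3 satisfied · (2,5)A 2/2 satisfied
Row 3: (3,2)B 1/3 not · (3,3)A 2/3 satisfied
Row 4: (4,2)B 1/2 not · (4,3)A 3/4 satisfied · (4,4)A 3/3 satisfied · (4,5)A 2/2 satisfied
Row 5: (5,3)A 3/3 satisfied · (5,4)A 3/3 satisfied · (5,5)A 2/2 satisfied
Row 6: (6,1)B 2/2 satisfied · (6,2)B 2/3 satisfied · (6,3)A 1/2 not
Row 7: (7,1)B 2/2 satisfied · (7,2)B 2/2 satisfied · (7,4)B 1/1 satisfied · (7,5)B 1/1 satisfied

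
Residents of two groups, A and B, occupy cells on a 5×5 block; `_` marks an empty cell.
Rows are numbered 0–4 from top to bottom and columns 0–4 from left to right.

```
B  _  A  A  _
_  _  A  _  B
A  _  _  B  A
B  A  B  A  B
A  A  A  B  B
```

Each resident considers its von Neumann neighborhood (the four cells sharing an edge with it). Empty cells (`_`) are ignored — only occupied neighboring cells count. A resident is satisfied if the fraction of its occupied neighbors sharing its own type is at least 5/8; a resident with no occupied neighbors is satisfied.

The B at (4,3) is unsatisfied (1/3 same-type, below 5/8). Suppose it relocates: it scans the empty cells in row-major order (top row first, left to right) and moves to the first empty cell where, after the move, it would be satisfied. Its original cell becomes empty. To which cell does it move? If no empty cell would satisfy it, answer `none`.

(2,2)

Vacating (4,3). Empty cells in order:
  (0,1): 1/2 same-type → still unsatisfied.
  (0,4): 1/2 same-type → still unsatisfied.
  (1,0): 1/2 same-type → still unsatisfied.
  (1,1): 0/1 same-type → still unsatisfied.
  (1,3): 2/4 same-type → still unsatisfied.
  (2,1): 0/2 same-type → still unsatisfied.
  (2,2): 2/3 same-type → satisfied — stop here.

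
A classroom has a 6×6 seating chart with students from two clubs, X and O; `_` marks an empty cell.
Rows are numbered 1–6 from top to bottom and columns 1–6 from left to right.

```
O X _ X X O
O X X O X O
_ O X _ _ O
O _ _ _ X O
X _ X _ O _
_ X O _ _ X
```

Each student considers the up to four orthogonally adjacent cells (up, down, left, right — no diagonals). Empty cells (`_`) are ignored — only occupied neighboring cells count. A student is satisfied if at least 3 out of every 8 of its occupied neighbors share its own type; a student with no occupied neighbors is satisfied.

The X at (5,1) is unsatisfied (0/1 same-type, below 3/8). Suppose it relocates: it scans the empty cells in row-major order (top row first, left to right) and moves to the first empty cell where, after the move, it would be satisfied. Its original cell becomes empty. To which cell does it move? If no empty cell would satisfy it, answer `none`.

(1,3)

Vacating (5,1). Empty cells in order:
  (1,3): 3/3 same-type → satisfied — stop here.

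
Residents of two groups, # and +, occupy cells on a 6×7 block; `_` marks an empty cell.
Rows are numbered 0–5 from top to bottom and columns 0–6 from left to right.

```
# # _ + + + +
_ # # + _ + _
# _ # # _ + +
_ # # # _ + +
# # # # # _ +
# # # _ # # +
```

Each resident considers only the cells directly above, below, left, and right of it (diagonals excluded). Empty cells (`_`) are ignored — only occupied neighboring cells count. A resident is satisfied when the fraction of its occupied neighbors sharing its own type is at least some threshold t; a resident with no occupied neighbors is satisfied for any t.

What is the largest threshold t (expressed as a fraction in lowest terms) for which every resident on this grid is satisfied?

Row 0: (0,0)# 1/1 · (0,1)# 2/2 · (0,3)+ 2/2 · (0,4)+ 2/2 · (0,5)+ 3/3 · (0,6)+ 1/1
Row 1: (1,1)# 2/2 · (1,2)# 2/3 · (1,3)+ 1/3 · (1,5)+ 2/2
Row 2: (2,0)# — no occupied neighbors · (2,2)# 3/3 · (2,3)# 2/3 · (2,5)+ 3/3 · (2,6)+ 2/2
Row 3: (3,1)# 2/2 · (3,2)# 4/4 · (3,3)# 3/3 · (3,5)+ 2/2 · (3,6)+ 3/3
Row 4: (4,0)# 2/2 · (4,1)# 4/4 · (4,2)# 4/4 · (4,3)# 3/3 · (4,4)# 2/2 · (4,6)+ 2/2
Row 5: (5,0)# 2/2 · (5,1)# 3/3 · (5,2)# 2/2 · (5,4)# 2/2 · (5,5)# 1/2 · (5,6)+ 1/2
The smallest same-type fraction is 1/3 at (1,3), which reduces to 1/3. Any threshold above that leaves this resident unsatisfied.

1/3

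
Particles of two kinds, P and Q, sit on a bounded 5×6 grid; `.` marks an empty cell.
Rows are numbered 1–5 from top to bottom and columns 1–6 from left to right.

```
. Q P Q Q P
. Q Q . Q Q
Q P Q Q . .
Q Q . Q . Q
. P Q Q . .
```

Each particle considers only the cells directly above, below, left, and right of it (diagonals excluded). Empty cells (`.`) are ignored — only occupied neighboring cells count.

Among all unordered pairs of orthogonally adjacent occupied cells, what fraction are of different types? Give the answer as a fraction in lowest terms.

Scan each occupied cell's neighbors to the right and below so each pair is counted once.
From row 1: 5 unlike of 8 pairs (running 5/8).
From row 2: 1 unlike of 4 pairs (running 6/12).
From row 3: 3 unlike of 6 pairs (running 9/18).
From row 4: 1 unlike of 3 pairs (running 10/21).
From row 5: 1 unlike of 2 pairs (running 11/23).
Total adjacent occupied pairs: 23; unlike-type pairs: 11.
11/23 is already in lowest terms.

11/23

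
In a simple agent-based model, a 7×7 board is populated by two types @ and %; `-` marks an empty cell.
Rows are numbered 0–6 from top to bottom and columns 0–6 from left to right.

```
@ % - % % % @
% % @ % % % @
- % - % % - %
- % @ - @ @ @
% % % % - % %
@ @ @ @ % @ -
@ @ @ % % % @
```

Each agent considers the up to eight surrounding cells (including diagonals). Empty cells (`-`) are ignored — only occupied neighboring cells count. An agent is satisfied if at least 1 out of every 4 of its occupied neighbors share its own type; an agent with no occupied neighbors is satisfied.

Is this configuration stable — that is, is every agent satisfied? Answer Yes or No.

(0,0)@ 0/3 ✗
(0,1)% 2/4 ✓
(0,3)% 3/4 ✓
(0,4)% 5/5 ✓
(0,5)% 3/5 ✓
(0,6)@ 1/3 ✓
(1,0)% 3/4 ✓
(1,1)% 3/5 ✓
(1,2)@ 0/6 ✗
(1,3)% 5/6 ✓
(1,4)% 7/7 ✓
(1,5)% 5/7 ✓
(1,6)@ 1/4 ✓
(2,1)% 3/5 ✓
(2,3)% 3/6 ✓
(2,4)% 4/6 ✓
(2,6)% 1/4 ✓
(3,1)% 4/5 ✓
(3,2)@ 0/6 ✗
(3,4)@ 1/5 ✗
(3,5)@ 2/6 ✓
(3,6)@ 1/4 ✓
(4,0)% 2/4 ✓
(4,1)% 3/7 ✓
(4,2)% 3/7 ✓
(4,3)% 2/6 ✓
(4,5)% 2/6 ✓
(4,6)% 1/4 ✓
(5,0)@ 3/5 ✓
(5,1)@ 5/8 ✓
(5,2)@ 4/8 ✓
(5,3)@ 2/7 ✓
(5,4)% 5/7 ✓
(5,5)@ 1/6 ✗
(6,0)@ 3/3 ✓
(6,1)@ 5/5 ✓
(6,2)@ 4/5 ✓
(6,3)% 2/5 ✓
(6,4)% 3/5 ✓
(6,5)% 2/4 ✓
(6,6)@ 1/2 ✓
For instance (0,0) has only 0/3 same-type neighbors, below 1/4.

No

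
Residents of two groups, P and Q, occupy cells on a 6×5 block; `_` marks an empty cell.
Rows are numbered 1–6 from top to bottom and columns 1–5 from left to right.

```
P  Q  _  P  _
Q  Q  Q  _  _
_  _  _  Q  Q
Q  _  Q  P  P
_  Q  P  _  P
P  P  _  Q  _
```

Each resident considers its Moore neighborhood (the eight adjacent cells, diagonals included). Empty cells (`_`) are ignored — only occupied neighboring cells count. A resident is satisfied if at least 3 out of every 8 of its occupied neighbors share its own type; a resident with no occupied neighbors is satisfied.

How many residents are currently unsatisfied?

4

Row 1: (1,1)P 0/3 unhappy · (1,2)Q 3/4 ok · (1,4)P 0/1 unhappy
Row 2: (2,1)Q 2/3 ok · (2,2)Q 3/4 ok · (2,3)Q 3/4 ok
Row 3: (3,4)Q 3/5 ok · (3,5)Q 1/3 unhappy
Row 4: (4,1)Q 1/1 ok · (4,3)Q 2/4 ok · (4,4)P 3/6 ok · (4,5)P 2/4 ok
Row 5: (5,2)Q 2/5 ok · (5,3)P 2/5 ok · (5,5)P 2/3 ok
Row 6: (6,1)P 1/2 ok · (6,2)P 2/3 ok · (6,4)Q 0/2 unhappy
Unsatisfied: (1,1), (1,4), (3,5), (6,4) — 4 in total.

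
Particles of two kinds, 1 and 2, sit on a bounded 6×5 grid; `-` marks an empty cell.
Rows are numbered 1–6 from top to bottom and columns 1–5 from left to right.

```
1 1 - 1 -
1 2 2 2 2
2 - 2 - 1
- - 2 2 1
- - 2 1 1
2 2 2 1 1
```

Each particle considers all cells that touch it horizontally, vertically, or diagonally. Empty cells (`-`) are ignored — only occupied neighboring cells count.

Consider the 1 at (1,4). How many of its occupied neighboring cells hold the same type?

0

Occupied neighbors of (1,4): (2,3)=2, (2,4)=2, (2,5)=2.
Same type (1): 0 of 3.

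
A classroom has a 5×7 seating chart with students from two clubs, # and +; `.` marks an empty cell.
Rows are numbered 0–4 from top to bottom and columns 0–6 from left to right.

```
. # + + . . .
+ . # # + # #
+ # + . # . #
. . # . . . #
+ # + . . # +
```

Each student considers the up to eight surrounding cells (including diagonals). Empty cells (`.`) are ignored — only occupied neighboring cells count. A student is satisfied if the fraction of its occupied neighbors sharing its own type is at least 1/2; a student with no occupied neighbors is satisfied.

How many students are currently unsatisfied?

11

Row 0: (0,1)# 1/3 unhappy · (0,2)+ 1/4 unhappy · (0,3)+ 2/4 ok
Row 1: (1,0)+ 1/3 unhappy · (1,2)# 3/6 ok · (1,3)# 2/6 unhappy · (1,4)+ 1/4 unhappy · (1,5)# 3/4 ok · (1,6)# 2/2 ok
Row 2: (2,0)+ 1/2 ok · (2,1)# 2/5 unhappy · (2,2)+ 0/4 unhappy · (2,4)# 2/3 ok · (2,6)# 3/3 ok
Row 3: (3,2)# 2/4 ok · (3,6)# 2/3 ok
Row 4: (4,0)+ 0/1 unhappy · (4,1)# 1/3 unhappy · (4,2)+ 0/2 unhappy · (4,5)# 1/2 ok · (4,6)+ 0/2 unhappy
Unsatisfied: (0,1), (0,2), (1,0), (1,3), (1,4), (2,1), (2,2), (4,0), (4,1), (4,2), (4,6) — 11 in total.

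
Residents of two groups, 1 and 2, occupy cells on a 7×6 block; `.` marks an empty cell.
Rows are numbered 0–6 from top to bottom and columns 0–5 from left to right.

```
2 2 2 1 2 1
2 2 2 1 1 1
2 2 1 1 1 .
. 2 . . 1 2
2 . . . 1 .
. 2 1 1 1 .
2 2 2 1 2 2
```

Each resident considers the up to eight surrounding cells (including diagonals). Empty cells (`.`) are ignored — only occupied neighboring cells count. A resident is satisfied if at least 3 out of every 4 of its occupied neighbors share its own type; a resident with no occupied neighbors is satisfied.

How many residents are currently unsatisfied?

Row 0: (0,0)2 3/3 ok · (0,1)2 5/5 ok · (0,2)2 3/5 unhappy · (0,3)1 2/5 unhappy · (0,4)2 0/5 unhappy · (0,5)1 2/3 unhappy
Row 1: (1,0)2 5/5 ok · (1,1)2 7/8 ok · (1,2)2 4/8 unhappy · (1,3)1 5/8 unhappy · (1,4)1 6/7 ok · (1,5)1 3/4 ok
Row 2: (2,0)2 4/4 ok · (2,1)2 5/6 ok · (2,2)1 2/6 unhappy · (2,3)1 5/6 ok · (2,4)1 5/6 ok
Row 3: (3,1)2 3/4 ok · (3,4)1 3/4 ok · (3,5)2 0/3 unhappy
Row 4: (4,0)2 2/2 ok · (4,4)1 3/4 ok
Row 5: (5,1)2 4/5 ok · (5,2)1 2/5 unhappy · (5,3)1 4/6 unhappy · (5,4)1 3/5 unhappy
Row 6: (6,0)2 2/2 ok · (6,1)2 3/4 ok · (6,2)2 2/5 unhappy · (6,3)1 3/5 unhappy · (6,4)2 1/4 unhappy · (6,5)2 1/2 unhappy
Unsatisfied: (0,2), (0,3), (0,4), (0,5), (1,2), (1,3), (2,2), (3,5), (5,2), (5,3), (5,4), (6,2), (6,3), (6,4), (6,5) — 15 in total.

15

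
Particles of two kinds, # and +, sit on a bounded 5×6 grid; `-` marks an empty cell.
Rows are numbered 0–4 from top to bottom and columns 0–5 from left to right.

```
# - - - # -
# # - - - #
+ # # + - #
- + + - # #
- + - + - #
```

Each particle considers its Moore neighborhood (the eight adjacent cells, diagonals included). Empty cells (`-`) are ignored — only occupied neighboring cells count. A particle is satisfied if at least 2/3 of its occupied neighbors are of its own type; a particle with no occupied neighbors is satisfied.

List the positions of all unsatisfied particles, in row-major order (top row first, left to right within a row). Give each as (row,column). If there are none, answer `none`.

(2,0), (2,1), (2,2), (2,3), (3,1), (3,4), (4,3)

Row 0: (0,0)# 2/2 ✓ · (0,4)# 1/1 ✓
Row 1: (1,0)# 3/4 ✓ · (1,1)# 4/5 ✓ · (1,5)# 2/2 ✓
Row 2: (2,0)+ 1/4 ✗ · (2,1)# 3/6 ✗ · (2,2)# 2/5 ✗ · (2,3)+ 1/3 ✗ · (2,5)# 3/3 ✓
Row 3: (3,1)+ 3/5 ✗ · (3,2)+ 4/6 ✓ · (3,4)# 3/5 ✗ · (3,5)# 3/3 ✓
Row 4: (4,1)+ 2/2 ✓ · (4,3)+ 1/2 ✗ · (4,5)# 2/2 ✓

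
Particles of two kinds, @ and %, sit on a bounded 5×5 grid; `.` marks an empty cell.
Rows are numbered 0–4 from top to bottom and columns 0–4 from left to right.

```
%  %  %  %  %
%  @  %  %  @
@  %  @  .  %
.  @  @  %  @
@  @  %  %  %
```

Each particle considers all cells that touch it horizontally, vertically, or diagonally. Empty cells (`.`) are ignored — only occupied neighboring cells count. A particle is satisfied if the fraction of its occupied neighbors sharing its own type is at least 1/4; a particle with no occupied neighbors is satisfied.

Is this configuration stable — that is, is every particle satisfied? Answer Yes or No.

No

(0,0)% 2/3 satisfied
(0,1)% 4/5 satisfied
(0,2)% 4/5 satisfied
(0,3)% 4/5 satisfied
(0,4)% 2/3 satisfied
(1,0)% 3/5 satisfied
(1,1)@ 2/8 satisfied
(1,2)% 5/7 satisfied
(1,3)% 5/7 satisfied
(1,4)@ 0/4 not
(2,0)@ 2/4 satisfied
(2,1)% 2/7 satisfied
(2,2)@ 3/7 satisfied
(2,4)% 2/4 satisfied
(3,1)@ 5/7 satisfied
(3,2)@ 3/7 satisfied
(3,3)% 4/7 satisfied
(3,4)@ 0/4 not
(4,0)@ 2/2 satisfied
(4,1)@ 3/4 satisfied
(4,2)% 2/5 satisfied
(4,3)% 3/5 satisfied
(4,4)% 2/3 satisfied
For instance (1,4) has only 0/4 same-type neighbors, below 1/4.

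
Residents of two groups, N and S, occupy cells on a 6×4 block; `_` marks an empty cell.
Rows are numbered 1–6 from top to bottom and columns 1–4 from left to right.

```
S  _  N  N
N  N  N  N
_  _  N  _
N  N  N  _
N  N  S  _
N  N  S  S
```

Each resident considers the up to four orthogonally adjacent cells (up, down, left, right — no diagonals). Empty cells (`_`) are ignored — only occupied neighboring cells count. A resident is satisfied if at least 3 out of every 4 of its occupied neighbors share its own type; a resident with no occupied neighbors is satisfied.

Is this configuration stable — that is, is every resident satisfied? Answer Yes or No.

(1,1)S 0/1 unhappy
(1,3)N 2/2 ok
(1,4)N 2/2 ok
(2,1)N 1/2 unhappy
(2,2)N 2/2 ok
(2,3)N 4/4 ok
(2,4)N 2/2 ok
(3,3)N 2/2 ok
(4,1)N 2/2 ok
(4,2)N 3/3 ok
(4,3)N 2/3 unhappy
(5,1)N 3/3 ok
(5,2)N 3/4 ok
(5,3)S 1/3 unhappy
(6,1)N 2/2 ok
(6,2)N 2/3 unhappy
(6,3)S 2/3 unhappy
(6,4)S 1/1 ok
For instance (1,1) has only 0/1 same-type neighbors, below 3/4.

No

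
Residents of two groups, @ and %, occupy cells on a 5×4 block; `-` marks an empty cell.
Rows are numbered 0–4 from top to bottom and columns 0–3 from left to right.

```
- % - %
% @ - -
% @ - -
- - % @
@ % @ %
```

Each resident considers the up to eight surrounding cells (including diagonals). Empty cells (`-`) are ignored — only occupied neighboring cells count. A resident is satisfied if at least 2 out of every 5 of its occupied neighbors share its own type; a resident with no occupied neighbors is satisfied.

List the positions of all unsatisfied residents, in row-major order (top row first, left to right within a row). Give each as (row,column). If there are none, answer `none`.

(1,1), (2,0), (2,1), (3,3), (4,0), (4,1), (4,2), (4,3)

Row 0: (0,1)% 1/2 satisfied · (0,3)% 0/0 satisfied
Row 1: (1,0)% 2/4 satisfied · (1,1)@ 1/4 not
Row 2: (2,0)% 1/3 not · (2,1)@ 1/4 not
Row 3: (3,2)% 2/5 satisfied · (3,3)@ 1/3 not
Row 4: (4,0)@ 0/1 not · (4,1)% 1/3 not · (4,2)@ 1/4 not · (4,3)% 1/3 not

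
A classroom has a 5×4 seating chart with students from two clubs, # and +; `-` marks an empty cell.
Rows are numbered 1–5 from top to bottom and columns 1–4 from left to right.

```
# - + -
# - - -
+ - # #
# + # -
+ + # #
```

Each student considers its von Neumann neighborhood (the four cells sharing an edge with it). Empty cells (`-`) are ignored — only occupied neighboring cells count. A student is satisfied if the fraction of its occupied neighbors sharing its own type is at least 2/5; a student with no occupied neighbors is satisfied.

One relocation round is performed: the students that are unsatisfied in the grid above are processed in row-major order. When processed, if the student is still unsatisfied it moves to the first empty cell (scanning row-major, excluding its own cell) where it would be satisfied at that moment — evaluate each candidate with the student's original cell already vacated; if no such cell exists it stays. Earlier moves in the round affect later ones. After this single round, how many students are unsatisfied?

1

Initially unsatisfied (in order): (3,1), (4,1), (4,2).
  (3,1) → (1,2).
  (4,1) → (2,2).
  (4,2): now satisfied by earlier moves; stays.
Resulting grid:
# + + -
# # - -
- - # #
- + # -
+ + # #
Unsatisfied now: (1,2).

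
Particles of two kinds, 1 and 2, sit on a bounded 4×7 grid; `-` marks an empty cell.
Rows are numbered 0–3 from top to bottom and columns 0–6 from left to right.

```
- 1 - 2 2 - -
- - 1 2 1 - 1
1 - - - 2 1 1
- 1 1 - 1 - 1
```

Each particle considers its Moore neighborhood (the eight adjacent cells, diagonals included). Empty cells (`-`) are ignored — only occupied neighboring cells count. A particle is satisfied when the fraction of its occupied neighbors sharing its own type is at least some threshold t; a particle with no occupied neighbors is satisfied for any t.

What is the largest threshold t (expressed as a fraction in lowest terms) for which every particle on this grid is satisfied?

(0,1)1 1/1
(0,3)2 2/4
(0,4)2 2/3
(1,2)1 1/3
(1,3)2 3/5
(1,4)1 1/5
(1,6)1 2/2
(2,0)1 1/1
(2,4)2 1/4
(2,5)1 5/6
(2,6)1 3/3
(3,1)1 2/2
(3,2)1 1/1
(3,4)1 1/2
(3,6)1 2/2
The smallest same-type fraction is 1/5 at (1,4), which reduces to 1/5. Any threshold above that leaves this particle unsatisfied.

1/5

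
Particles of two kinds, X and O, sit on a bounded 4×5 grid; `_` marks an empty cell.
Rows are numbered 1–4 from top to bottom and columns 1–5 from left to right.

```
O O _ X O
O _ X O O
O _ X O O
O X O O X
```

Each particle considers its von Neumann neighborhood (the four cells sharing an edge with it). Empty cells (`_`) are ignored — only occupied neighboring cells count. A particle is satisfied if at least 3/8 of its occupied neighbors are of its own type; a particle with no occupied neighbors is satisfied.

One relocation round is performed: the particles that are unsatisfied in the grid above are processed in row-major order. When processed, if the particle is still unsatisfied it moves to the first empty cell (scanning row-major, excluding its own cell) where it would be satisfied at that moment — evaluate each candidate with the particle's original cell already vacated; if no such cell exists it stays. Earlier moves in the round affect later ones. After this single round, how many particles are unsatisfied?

Initially unsatisfied (in order): (1,4), (3,3), (4,2), (4,3), (4,5).
  (1,4) → (1,3).
  (3,3) → (3,2).
  (4,2) → (2,2).
  (4,3): now satisfied by earlier moves; stays.
  (4,5) → (3,3).
Resulting grid:
O O X _ O
O X X O O
O X X O O
O _ O O _
Unsatisfied now: (1,2).

1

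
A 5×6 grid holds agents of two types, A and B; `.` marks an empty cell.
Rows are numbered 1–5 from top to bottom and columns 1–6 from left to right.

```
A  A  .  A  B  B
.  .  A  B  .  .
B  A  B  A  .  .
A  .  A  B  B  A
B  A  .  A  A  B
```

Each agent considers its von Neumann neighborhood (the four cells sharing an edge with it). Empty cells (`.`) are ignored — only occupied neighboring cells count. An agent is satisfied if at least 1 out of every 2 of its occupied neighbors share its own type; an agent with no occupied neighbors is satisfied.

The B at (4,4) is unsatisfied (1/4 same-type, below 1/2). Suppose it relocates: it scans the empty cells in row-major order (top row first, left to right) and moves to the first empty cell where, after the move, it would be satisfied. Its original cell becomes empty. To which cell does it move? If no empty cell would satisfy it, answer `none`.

Vacating (4,4). Empty cells in order:
  (1,3): 0/3 same-type → still unsatisfied.
  (2,1): 1/2 same-type → satisfied — stop here.

(2,1)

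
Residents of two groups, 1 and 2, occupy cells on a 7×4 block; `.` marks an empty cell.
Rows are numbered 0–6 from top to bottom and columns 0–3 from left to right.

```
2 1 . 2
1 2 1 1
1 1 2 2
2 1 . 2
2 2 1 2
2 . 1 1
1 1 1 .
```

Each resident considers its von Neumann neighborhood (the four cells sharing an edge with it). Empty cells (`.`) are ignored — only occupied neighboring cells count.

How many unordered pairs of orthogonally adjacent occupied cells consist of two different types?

17

Scan each occupied cell's neighbors to the right and below so each pair is counted once.
Row 0: 2(0,0)–1(0,1)≠ 2(0,0)–1(1,0)≠ 1(0,1)–2(1,1)≠ 2(0,3)–1(1,3)≠  → 4/4 unlike.
Row 1: 1(1,0)–2(1,1)≠ 1(1,0)–1(2,0)= 2(1,1)–1(1,2)≠ 2(1,1)–1(2,1)≠ 1(1,2)–1(1,3)= 1(1,2)–2(2,2)≠ 1(1,3)–2(2,3)≠  → 5/7 unlike.
Row 2: 1(2,0)–1(2,1)= 1(2,0)–2(3,0)≠ 1(2,1)–2(2,2)≠ 1(2,1)–1(3,1)= 2(2,2)–2(2,3)= 2(2,3)–2(3,3)=  → 2/6 unlike.
Row 3: 2(3,0)–1(3,1)≠ 2(3,0)–2(4,0)= 1(3,1)–2(4,1)≠ 2(3,3)–2(4,3)=  → 2/4 unlike.
Row 4: 2(4,0)–2(4,1)= 2(4,0)–2(5,0)= 2(4,1)–1(4,2)≠ 1(4,2)–2(4,3)≠ 1(4,2)–1(5,2)= 2(4,3)–1(5,3)≠  → 3/6 unlike.
Row 5: 2(5,0)–1(6,0)≠ 1(5,2)–1(5,3)= 1(5,2)–1(6,2)=  → 1/3 unlike.
Row 6: 1(6,0)–1(6,1)= 1(6,1)–1(6,2)=  → 0/2 unlike.
Total adjacent occupied pairs: 32; unlike-type pairs: 17.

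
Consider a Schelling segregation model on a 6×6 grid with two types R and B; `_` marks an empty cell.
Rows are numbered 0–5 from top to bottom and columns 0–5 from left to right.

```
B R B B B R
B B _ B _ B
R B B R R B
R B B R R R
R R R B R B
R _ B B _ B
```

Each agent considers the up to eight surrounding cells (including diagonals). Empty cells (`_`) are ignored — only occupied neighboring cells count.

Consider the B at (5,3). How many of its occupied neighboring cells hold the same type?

Occupied neighbors of (5,3): (4,2)=R, (4,3)=B, (4,4)=R, (5,2)=B.
Same type (B): 2 of 4.

2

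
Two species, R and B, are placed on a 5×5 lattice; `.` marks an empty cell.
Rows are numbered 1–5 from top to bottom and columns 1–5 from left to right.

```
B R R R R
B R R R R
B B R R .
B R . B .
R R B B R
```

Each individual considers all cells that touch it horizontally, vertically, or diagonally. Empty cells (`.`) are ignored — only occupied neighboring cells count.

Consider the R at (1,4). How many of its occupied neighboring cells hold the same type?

Occupied neighbors of (1,4): (1,3)=R, (1,5)=R, (2,3)=R, (2,4)=R, (2,5)=R.
Same type (R): 5 of 5.

5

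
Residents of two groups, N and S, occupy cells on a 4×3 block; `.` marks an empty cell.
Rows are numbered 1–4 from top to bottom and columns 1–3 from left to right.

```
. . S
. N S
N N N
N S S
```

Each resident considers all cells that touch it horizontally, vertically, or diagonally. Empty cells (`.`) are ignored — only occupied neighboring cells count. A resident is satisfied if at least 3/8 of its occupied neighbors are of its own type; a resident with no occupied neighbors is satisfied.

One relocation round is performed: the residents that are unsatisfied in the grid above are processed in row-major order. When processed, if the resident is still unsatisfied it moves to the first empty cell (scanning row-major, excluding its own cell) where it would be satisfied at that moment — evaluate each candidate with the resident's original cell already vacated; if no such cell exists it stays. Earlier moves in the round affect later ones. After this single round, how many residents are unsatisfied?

Initially unsatisfied (in order): (2,3), (4,2), (4,3).
  (2,3) → (1,2).
  (4,2) → (1,1).
  (4,3) → (2,1).
Resulting grid:
S S S
S N .
N N N
N . .
All satisfied now.

0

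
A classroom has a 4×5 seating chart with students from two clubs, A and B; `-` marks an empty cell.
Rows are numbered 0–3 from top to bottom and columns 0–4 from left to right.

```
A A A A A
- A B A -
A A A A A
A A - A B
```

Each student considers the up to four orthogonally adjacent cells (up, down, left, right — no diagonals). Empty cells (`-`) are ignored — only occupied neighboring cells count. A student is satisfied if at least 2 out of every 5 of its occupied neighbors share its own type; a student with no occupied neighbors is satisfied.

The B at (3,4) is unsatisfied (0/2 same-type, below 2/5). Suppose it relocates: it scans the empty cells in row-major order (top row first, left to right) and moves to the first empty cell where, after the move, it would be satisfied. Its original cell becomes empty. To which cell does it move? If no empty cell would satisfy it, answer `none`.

Vacating (3,4). Empty cells in order:
  (1,0): 0/3 same-type → still unsatisfied.
  (1,4): 0/3 same-type → still unsatisfied.
  (3,2): 0/3 same-type → still unsatisfied.

none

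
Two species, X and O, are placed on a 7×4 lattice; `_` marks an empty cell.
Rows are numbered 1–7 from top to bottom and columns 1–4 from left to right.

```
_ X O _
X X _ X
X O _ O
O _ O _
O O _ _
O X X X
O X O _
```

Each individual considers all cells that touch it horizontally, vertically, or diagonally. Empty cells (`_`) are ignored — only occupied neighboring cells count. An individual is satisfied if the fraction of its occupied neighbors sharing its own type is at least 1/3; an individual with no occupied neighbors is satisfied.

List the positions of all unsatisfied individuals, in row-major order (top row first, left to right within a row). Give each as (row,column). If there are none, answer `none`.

Row 1: (1,2)X 2/3 satisfied · (1,3)O 0/3 not
Row 2: (2,1)X 3/4 satisfied · (2,2)X 3/5 satisfied · (2,4)X 0/2 not
Row 3: (3,1)X 2/4 satisfied · (3,2)O 2/5 satisfied · (3,4)O 1/2 satisfied
Row 4: (4,1)O 3/4 satisfied · (4,3)O 3/3 satisfied
Row 5: (5,1)O 3/4 satisfied · (5,2)O 4/6 satisfied
Row 6: (6,1)O 3/5 satisfied · (6,2)X 2/7 not · (6,3)X 3/5 satisfied · (6,4)X 1/2 satisfied
Row 7: (7,1)O 1/3 satisfied · (7,2)X 2/5 satisfied · (7,3)O 0/4 not

(1,3), (2,4), (6,2), (7,3)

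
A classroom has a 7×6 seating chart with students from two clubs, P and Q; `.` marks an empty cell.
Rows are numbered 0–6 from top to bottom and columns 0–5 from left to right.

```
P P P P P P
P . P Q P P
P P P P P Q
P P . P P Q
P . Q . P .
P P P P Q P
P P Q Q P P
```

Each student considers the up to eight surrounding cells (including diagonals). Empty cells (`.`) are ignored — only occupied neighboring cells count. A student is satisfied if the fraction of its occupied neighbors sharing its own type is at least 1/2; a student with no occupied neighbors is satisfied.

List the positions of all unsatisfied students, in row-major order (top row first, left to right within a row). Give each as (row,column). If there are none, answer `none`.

(1,3), (2,5), (3,5), (4,2), (5,3), (5,4), (6,2), (6,3)

(0,0)P 2/2 ✓
(0,1)P 4/4 ✓
(0,2)P 3/4 ✓
(0,3)P 4/5 ✓
(0,4)P 4/5 ✓
(0,5)P 3/3 ✓
(1,0)P 4/4 ✓
(1,2)P 6/7 ✓
(1,3)Q 0/8 ✗
(1,4)P 6/8 ✓
(1,5)P 4/5 ✓
(2,0)P 4/4 ✓
(2,1)P 6/6 ✓
(2,2)P 5/6 ✓
(2,3)P 6/7 ✓
(2,4)P 5/8 ✓
(2,5)Q 1/5 ✗
(3,0)P 4/4 ✓
(3,1)P 5/6 ✓
(3,3)P 5/6 ✓
(3,4)P 4/6 ✓
(3,5)Q 1/4 ✗
(4,0)P 4/4 ✓
(4,2)Q 0/5 ✗
(4,4)P 4/6 ✓
(5,0)P 4/4 ✓
(5,1)P 5/7 ✓
(5,2)P 3/6 ✓
(5,3)P 3/7 ✗
(5,4)Q 1/6 ✗
(5,5)P 3/4 ✓
(6,0)P 3/3 ✓
(6,1)P 4/5 ✓
(6,2)Q 1/5 ✗
(6,3)Q 2/5 ✗
(6,4)P 3/5 ✓
(6,5)P 2/3 ✓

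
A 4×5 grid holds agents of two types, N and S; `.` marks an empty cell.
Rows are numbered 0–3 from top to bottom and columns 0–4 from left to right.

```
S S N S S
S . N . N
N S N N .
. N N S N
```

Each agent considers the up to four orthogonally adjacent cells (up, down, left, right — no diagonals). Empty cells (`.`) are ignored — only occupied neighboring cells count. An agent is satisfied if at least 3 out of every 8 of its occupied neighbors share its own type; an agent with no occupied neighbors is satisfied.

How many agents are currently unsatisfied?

6

(0,0)S 2/2 ok
(0,1)S 1/2 ok
(0,2)N 1/3 unhappy
(0,3)S 1/2 ok
(0,4)S 1/2 ok
(1,0)S 1/2 ok
(1,2)N 2/2 ok
(1,4)N 0/1 unhappy
(2,0)N 0/2 unhappy
(2,1)S 0/3 unhappy
(2,2)N 3/4 ok
(2,3)N 1/2 ok
(3,1)N 1/2 ok
(3,2)N 2/3 ok
(3,3)S 0/3 unhappy
(3,4)N 0/1 unhappy
Unsatisfied: (0,2), (1,4), (2,0), (2,1), (3,3), (3,4) — 6 in total.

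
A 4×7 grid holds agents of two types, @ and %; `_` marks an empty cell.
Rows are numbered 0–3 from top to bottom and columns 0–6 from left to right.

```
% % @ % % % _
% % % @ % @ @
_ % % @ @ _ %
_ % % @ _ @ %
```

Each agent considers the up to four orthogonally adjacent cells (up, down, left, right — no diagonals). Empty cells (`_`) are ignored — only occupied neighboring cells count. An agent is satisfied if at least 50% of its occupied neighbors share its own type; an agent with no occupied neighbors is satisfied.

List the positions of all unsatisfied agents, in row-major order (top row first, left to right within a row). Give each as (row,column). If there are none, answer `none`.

Row 0: (0,0)% 2/2 ✓ · (0,1)% 2/3 ✓ · (0,2)@ 0/3 ✗ · (0,3)% 1/3 ✗ · (0,4)% 3/3 ✓ · (0,5)% 1/2 ✓
Row 1: (1,0)% 2/2 ✓ · (1,1)% 4/4 ✓ · (1,2)% 2/4 ✓ · (1,3)@ 1/4 ✗ · (1,4)% 1/4 ✗ · (1,5)@ 1/3 ✗ · (1,6)@ 1/2 ✓
Row 2: (2,1)% 3/3 ✓ · (2,2)% 3/4 ✓ · (2,3)@ 3/4 ✓ · (2,4)@ 1/2 ✓ · (2,6)% 1/2 ✓
Row 3: (3,1)% 2/2 ✓ · (3,2)% 2/3 ✓ · (3,3)@ 1/2 ✓ · (3,5)@ 0/1 ✗ · (3,6)% 1/2 ✓

(0,2), (0,3), (1,3), (1,4), (1,5), (3,5)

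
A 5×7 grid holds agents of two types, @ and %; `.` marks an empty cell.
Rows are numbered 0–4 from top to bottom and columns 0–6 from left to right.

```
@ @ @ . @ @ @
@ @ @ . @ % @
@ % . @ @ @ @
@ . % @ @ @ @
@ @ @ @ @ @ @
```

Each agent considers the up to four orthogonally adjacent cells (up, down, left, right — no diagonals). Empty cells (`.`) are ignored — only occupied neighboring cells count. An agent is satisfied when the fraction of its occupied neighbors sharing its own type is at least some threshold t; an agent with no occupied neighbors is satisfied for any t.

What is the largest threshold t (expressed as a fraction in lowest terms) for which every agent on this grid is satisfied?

(0,0)@ 2/2
(0,1)@ 3/3
(0,2)@ 2/2
(0,4)@ 2/2
(0,5)@ 2/3
(0,6)@ 2/2
(1,0)@ 3/3
(1,1)@ 3/4
(1,2)@ 2/2
(1,4)@ 2/3
(1,5)% 0/4
(1,6)@ 2/3
(2,0)@ 2/3
(2,1)% 0/2
(2,3)@ 2/2
(2,4)@ 4/4
(2,5)@ 3/4
(2,6)@ 3/3
(3,0)@ 2/2
(3,2)% 0/2
(3,3)@ 3/4
(3,4)@ 4/4
(3,5)@ 4/4
(3,6)@ 3/3
(4,0)@ 2/2
(4,1)@ 2/2
(4,2)@ 2/3
(4,3)@ 3/3
(4,4)@ 3/3
(4,5)@ 3/3
(4,6)@ 2/2
The smallest same-type fraction is 0/4 at (1,5), which reduces to 0/1. Any threshold above that leaves this agent unsatisfied.

0/1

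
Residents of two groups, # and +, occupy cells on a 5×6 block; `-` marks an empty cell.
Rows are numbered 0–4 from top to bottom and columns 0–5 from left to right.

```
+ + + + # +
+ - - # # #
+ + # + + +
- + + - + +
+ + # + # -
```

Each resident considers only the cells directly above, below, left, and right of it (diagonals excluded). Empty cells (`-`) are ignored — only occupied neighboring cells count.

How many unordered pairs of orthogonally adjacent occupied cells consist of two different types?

Scan each occupied cell's neighbors to the right and below so each pair is counted once.
From row 0: 4 unlike of 9 pairs (running 4/9).
From row 1: 3 unlike of 6 pairs (running 7/15).
From row 2: 3 unlike of 9 pairs (running 10/24).
From row 3: 2 unlike of 5 pairs (running 12/29).
From row 4: 3 unlike of 4 pairs (running 15/33).
Total adjacent occupied pairs: 33; unlike-type pairs: 15.

15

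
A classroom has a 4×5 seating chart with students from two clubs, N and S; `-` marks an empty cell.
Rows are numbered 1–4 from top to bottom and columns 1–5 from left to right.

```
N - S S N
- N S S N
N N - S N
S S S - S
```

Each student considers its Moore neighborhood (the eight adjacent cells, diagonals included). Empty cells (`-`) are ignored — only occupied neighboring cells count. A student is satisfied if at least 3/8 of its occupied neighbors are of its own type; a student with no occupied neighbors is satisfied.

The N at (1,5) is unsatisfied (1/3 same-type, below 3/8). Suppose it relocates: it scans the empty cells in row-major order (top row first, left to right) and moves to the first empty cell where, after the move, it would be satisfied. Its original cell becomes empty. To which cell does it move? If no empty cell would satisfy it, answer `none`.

(1,2)

Vacating (1,5). Empty cells in order:
  (1,2): 2/4 same-type → satisfied — stop here.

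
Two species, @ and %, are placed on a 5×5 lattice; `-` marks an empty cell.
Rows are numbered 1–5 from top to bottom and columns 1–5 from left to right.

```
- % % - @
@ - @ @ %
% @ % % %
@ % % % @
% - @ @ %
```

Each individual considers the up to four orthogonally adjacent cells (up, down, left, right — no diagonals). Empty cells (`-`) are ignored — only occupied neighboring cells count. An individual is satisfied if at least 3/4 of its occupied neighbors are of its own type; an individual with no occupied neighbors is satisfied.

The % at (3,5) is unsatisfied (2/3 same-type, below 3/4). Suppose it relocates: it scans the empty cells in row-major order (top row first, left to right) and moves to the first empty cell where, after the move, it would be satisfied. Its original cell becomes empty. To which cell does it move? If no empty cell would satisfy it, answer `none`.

none

Vacating (3,5). Empty cells in order:
  (1,1): 1/2 same-type → still unsatisfied.
  (1,4): 1/3 same-type → still unsatisfied.
  (2,2): 1/4 same-type → still unsatisfied.
  (5,2): 2/3 same-type → still unsatisfied.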